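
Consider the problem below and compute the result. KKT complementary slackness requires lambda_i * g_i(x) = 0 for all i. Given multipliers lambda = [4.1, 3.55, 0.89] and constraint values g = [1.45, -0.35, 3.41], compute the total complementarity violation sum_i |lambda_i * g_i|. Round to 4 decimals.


KKT complementary slackness check:
lambda_1 * g_1 = 4.1 * 1.45 = 5.945
lambda_2 * g_2 = 3.55 * -0.35 = -1.2425
lambda_3 * g_3 = 0.89 * 3.41 = 3.0349
Total violation = 5.945 + 1.2425 + 3.0349 = 10.2224


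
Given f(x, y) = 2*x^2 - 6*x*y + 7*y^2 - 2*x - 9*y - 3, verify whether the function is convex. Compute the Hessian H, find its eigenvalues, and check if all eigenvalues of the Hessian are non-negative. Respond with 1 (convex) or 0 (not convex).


The Hessian of f(x,y) = 2*x^2 - 6*x*y + 7*y^2 - 2*x - 9*y - 3 is:
H = [[4, -6], [-6, 14]]
Trace = 4 + 14 = 18
Determinant = 4*14 - (-6)^2 = 20
Discriminant = (18)^2 - 4*20 = 244.0
Eigenvalues: lambda_1 = 1.1898, lambda_2 = 16.8102
The function is convex.

1


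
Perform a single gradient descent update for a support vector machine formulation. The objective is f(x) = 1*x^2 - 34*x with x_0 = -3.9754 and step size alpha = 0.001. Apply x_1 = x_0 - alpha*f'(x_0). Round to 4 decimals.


We compute the gradient at x_0 and apply the update.
f'(x) = 2*x - 34
f'(-3.9754) = 2*-3.9754 - 34 = -41.9508
x_1 = -3.9754 - 0.001*-41.9508 = -3.9334


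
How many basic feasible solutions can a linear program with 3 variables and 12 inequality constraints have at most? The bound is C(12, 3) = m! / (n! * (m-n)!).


Each vertex corresponds to some choice of n active constraints out of m, so the number of vertices is at most C(m, n) = m! / (n!(m-n)!).
m = 12, n = 3
Numerator: 12 * 11 * 10
Denominator: 3! = 6
C(12, 3) = 220


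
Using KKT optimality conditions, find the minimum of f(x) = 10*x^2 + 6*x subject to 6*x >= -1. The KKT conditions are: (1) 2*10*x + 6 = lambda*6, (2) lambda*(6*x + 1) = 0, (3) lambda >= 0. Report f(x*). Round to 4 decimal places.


Step 1: Try lambda = 0 (constraint inactive).
x_unc = -6/(2*10) = -0.3
Check: 6*-0.3 = -1.8 < -1 -- violated!
Step 2: Constraint must be active: 6*x = -1
x* = -1/6 = -0.1667 (rounded; the exact value -1/6 is used below)
lambda = (2*10*(-1/6) + 6)/6 = 0.4444
Step 3: Compute optimal value.
f(x*) = 10*(-1/6)^2 + 6*(-1/6) = -0.7222


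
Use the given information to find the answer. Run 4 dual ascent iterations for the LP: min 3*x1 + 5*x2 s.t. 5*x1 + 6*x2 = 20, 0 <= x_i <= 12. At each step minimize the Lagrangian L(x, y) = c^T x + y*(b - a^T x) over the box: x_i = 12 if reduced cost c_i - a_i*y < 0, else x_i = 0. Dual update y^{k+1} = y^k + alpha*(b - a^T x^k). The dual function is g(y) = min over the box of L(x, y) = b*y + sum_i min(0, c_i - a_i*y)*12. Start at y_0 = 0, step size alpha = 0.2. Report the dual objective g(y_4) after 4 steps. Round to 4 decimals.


Dual ascent for LP: min 3*x1 + 5*x2, 5*x1 + 6*x2 = 20, 0 <= x_i <= 12
Step 1: y^k = 0.0, reduced costs: (3.0, 5.0)
  x^k = (0.0, 0.0), subgradient = b - a^T x = 20.0
  y^{k+1} = 0.0 + 0.2*20.0 = 4.0
Step 2: y^k = 4.0, reduced costs: (-17.0, -19.0)
  x^k = (12.0, 12.0), subgradient = b - a^T x = -112.0
  y^{k+1} = 4.0 + 0.2*-112.0 = -18.4
Step 3: y^k = -18.4, reduced costs: (95.0, 115.4)
  x^k = (0.0, 0.0), subgradient = b - a^T x = 20.0
  y^{k+1} = -18.4 + 0.2*20.0 = -14.4
Step 4: y^k = -14.4, reduced costs: (75.0, 91.4)
  x^k = (0.0, 0.0), subgradient = b - a^T x = 20.0
  y^{k+1} = -14.4 + 0.2*20.0 = -10.4
Dual objective at y_4 = -10.4: reduced costs (55.0, 67.4), box minimizer x = (0.0, 0.0)
g(y_4) = b*y + (c1 - a1*y)*x1 + (c2 - a2*y)*x2 = 20*(-10.4) + 55.0*0.0 + 67.4*0.0 = -208.0 + 0.0 + 0.0 = -208.0


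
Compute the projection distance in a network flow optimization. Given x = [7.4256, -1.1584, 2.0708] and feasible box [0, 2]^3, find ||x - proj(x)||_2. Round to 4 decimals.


Project each component onto [0, 2].
clip(7.4256) = 2.0, clip(-1.1584) = 0.0, clip(2.0708) = 2.0
Projection = [2.0, 0.0, 2.0]
Squared diffs: [29.4371, 1.3419, 0.005]
Distance = sqrt(30.784) = 5.5483


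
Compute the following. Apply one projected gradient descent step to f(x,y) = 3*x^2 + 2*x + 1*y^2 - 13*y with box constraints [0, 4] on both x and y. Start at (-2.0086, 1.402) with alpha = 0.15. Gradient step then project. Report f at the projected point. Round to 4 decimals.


Step 1: Compute gradient at (-2.0086, 1.402).
grad_x = 2*3*-2.0086 + 2 = -10.0516
grad_y = 2*1*1.402 - 13 = -10.196
Step 2: Gradient step.
x_raw = -2.0086 - 0.15*-10.0516 = -0.5009
y_raw = 1.402 - 0.15*-10.196 = 2.9314
Step 3: Project onto [0, 4].
x_proj = clip(-0.5009) = 0.0
y_proj = clip(2.9314) = 2.9314
Step 4: Evaluate f.
f(0.0, 2.9314) = -29.5151


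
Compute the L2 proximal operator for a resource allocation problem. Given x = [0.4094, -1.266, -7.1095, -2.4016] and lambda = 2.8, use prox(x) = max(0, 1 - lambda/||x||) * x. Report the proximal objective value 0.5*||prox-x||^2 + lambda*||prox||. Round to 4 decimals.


Step 1: Compute ||x||.
||x|| = 7.6212
Step 2: Compute scaling factor.
scale = max(0, 1 - 2.8/7.6212) = 0.6326
Step 3: prox(x) = [0.259, -0.8009, -4.4975, -1.5193]
||prox(x)|| = 4.8212
Step 4: Proximal objective.
0.5*||prox-x||^2 = 3.92
lambda*||prox|| = 13.4994
Total = 17.4194


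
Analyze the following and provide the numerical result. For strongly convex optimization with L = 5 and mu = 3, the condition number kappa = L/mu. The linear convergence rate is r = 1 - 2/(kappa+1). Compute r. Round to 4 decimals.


Step 1: Compute the condition number.
kappa = L/mu = 5/3 = 1.6667
Step 2: Compute the convergence rate.
r = 1 - 2/(kappa + 1) = 1 - 2*mu/(L + mu) = (L - mu)/(L + mu) = 2/8 = 0.25


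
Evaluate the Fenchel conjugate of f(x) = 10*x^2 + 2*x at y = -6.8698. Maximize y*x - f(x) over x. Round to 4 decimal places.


f*(y) = sup_x {y*x - a*x^2 - b*x} = sup_x {(y-b)*x - a*x^2}
FOC: (y - b) - 2a*x = 0 => x* = (y - b)/(2a)
x* = (-6.8698 - 2)/(2*10) = -0.4435
f*(-6.8698) = (y-b)^2/(4a) = (-6.8698 - 2)^2/(4*10)
= 78.6734/40 = 1.9668


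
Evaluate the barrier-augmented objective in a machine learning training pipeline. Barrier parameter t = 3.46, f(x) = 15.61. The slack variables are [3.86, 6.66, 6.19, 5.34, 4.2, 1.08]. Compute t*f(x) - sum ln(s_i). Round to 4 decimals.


Step 1: Compute log-barrier.
ln values: [1.3507, 1.8961, 1.8229, 1.6752, 1.4351, 0.077]
phi = -(1.3507 + 1.8961 + 1.8229 + 1.6752 + 1.4351 + 0.077) = -8.257
Step 2: Compute augmented objective.
t*f(x) = 3.46*15.61 = 54.0106
Total = 54.0106 - 8.257 = 45.7536


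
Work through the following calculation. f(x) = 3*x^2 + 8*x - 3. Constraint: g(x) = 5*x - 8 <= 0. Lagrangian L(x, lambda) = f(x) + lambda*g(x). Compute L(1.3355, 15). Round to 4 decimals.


Step 1: Evaluate f(x).
f(1.3355) = 3*1.3355^2 + 8*1.3355 - 3 = 13.0347
Step 2: Evaluate g(x).
g(1.3355) = 5*1.3355 - 8 = -1.3225
Step 3: Compute Lagrangian.
L = 13.0347 + 15*-1.3225 = -6.8028


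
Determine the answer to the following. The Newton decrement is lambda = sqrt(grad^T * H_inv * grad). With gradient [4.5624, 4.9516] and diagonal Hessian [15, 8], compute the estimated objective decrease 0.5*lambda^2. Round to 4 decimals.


Step 1: H is diagonal, so H^(-1) * g = [0.3042, 0.619].
Step 2: g^T H^(-1) g = sum_i g_i^2 / H_ii
  = (4.5624)^2/15 + (4.9516)^2/8
  = 1.3877 + 3.0648 = 4.4525
Step 3: Objective decrease = 0.5 * g^T H^(-1) g = 2.2262


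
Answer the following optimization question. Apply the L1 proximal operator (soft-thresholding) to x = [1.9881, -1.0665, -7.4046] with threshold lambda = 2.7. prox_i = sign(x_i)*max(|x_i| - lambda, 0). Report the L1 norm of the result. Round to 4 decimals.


Soft-thresholding with lambda = 2.7:
prox(1.9881) = sign(1.9881)*max(|1.9881| - 2.7, 0) = 0.0
prox(-1.0665) = sign(-1.0665)*max(|-1.0665| - 2.7, 0) = 0.0
prox(-7.4046) = sign(-7.4046)*max(|-7.4046| - 2.7, 0) = -4.7046
prox(x) = [0.0, 0.0, -4.7046]
||prox(x)||_1 = 0.0 + 0.0 + 4.7046 = 4.7046


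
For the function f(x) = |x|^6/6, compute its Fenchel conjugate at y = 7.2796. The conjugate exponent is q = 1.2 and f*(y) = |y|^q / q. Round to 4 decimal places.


The conjugate exponent q satisfies 1/p + 1/q = 1.
p = 6, so q = 6/(6 - 1) = 1.2
|y|^q = 7.2796^1.2 = 10.8275
f*(7.2796) = 10.8275 / 1.2 = 9.0229


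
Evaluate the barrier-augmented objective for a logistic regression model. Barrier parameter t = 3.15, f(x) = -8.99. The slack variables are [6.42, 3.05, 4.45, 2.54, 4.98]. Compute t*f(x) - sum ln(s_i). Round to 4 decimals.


Step 1: Compute log-barrier.
ln values: [1.8594, 1.1151, 1.4929, 0.9322, 1.6054]
phi = -(1.8594 + 1.1151 + 1.4929 + 0.9322 + 1.6054) = -7.0051
Step 2: Compute augmented objective.
t*f(x) = 3.15*-8.99 = -28.3185
Total = -28.3185 - 7.0051 = -35.3236


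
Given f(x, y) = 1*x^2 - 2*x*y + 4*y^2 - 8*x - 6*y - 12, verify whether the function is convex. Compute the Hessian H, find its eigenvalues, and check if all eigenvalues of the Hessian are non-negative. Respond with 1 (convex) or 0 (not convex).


The Hessian of f(x,y) = 1*x^2 - 2*x*y + 4*y^2 - 8*x - 6*y - 12 is:
H = [[2, -2], [-2, 8]]
Trace = 2 + 8 = 10
Determinant = 2*8 - (-2)^2 = 12
Discriminant = (10)^2 - 4*12 = 52.0
Eigenvalues: lambda_1 = 1.3944, lambda_2 = 8.6056
The function is convex.

1


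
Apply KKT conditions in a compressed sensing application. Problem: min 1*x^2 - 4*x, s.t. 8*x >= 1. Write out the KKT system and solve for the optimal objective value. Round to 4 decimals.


Step 1: Try lambda = 0 (constraint inactive).
Stationarity: 2*1*x - 4 = 0
x* = 4/(2*1) = 2.0
Check constraint: 8*2.0 = 16.0 >= 1 -- satisfied.
Step 2: Compute optimal value.
f(x*) = 1*2.0^2 - 4*2.0 = -4.0


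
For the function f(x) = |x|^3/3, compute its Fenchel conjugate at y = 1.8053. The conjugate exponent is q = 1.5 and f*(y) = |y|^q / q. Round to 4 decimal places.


The conjugate exponent q satisfies 1/p + 1/q = 1.
p = 3, so q = 3/(3 - 1) = 1.5
|y|^q = 1.8053^1.5 = 2.4256
f*(1.8053) = 2.4256 / 1.5 = 1.6171


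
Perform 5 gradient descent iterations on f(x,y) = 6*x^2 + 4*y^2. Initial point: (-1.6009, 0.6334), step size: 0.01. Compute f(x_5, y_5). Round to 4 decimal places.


Gradient descent on f(x,y) = 6*x^2 + 4*y^2.
Starting point: (-1.6009, 0.6334), alpha = 0.01
Step 1: grad_x = 2*6*-1.6009 = -19.2108, grad_y = 2*4*0.6334 = 5.0672
  x_1 = -1.6009 - 0.01*-19.2108 = -1.4088
  y_1 = 0.6334 - 0.01*5.0672 = 0.5827
Step 2: grad_x = 2*6*-1.4088 = -16.9055, grad_y = 2*4*0.5827 = 4.6618
  x_2 = -1.4088 - 0.01*-16.9055 = -1.2397
  y_2 = 0.5827 - 0.01*4.6618 = 0.5361
Step 3: grad_x = 2*6*-1.2397 = -14.8768, grad_y = 2*4*0.5361 = 4.2889
  x_3 = -1.2397 - 0.01*-14.8768 = -1.091
  y_3 = 0.5361 - 0.01*4.2889 = 0.4932
Step 4: grad_x = 2*6*-1.091 = -13.0916, grad_y = 2*4*0.4932 = 3.9458
  x_4 = -1.091 - 0.01*-13.0916 = -0.9601
  y_4 = 0.4932 - 0.01*3.9458 = 0.4538
Step 5: grad_x = 2*6*-0.9601 = -11.5206, grad_y = 2*4*0.4538 = 3.6301
  x_5 = -0.9601 - 0.01*-11.5206 = -0.8448
  y_5 = 0.4538 - 0.01*3.6301 = 0.4175
f(-0.8448, 0.4175) = 6*(-0.8448)^2 + 4*0.4175^2 = 4.9797


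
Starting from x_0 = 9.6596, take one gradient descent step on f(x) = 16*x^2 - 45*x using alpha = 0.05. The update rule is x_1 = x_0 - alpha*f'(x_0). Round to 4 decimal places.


We compute the gradient at x_0 and apply the update.
f'(x) = 32*x - 45
f'(9.6596) = 32*9.6596 - 45 = 264.1072
x_1 = 9.6596 - 0.05*264.1072 = -3.5458


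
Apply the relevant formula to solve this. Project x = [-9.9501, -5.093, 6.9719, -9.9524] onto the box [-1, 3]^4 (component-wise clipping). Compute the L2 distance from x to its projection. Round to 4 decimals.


Project each component onto [-1, 3].
clip(-9.9501) = -1.0, clip(-5.093) = -1.0, clip(6.9719) = 3.0, clip(-9.9524) = -1.0
Projection = [-1.0, -1.0, 3.0, -1.0]
Squared diffs: [80.1043, 16.7526, 15.776, 80.1455]
Distance = sqrt(192.7784) = 13.8845


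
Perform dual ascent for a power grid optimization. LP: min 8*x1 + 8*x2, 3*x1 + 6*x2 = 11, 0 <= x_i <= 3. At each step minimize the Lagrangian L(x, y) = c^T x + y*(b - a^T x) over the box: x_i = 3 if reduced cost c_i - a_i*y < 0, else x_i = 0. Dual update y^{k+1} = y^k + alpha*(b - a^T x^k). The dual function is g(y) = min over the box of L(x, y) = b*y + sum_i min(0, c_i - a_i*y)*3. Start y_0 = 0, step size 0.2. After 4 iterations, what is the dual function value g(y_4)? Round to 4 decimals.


Dual ascent for LP: min 8*x1 + 8*x2, 3*x1 + 6*x2 = 11, 0 <= x_i <= 3
Step 1: y^k = 0.0, reduced costs: (8.0, 8.0)
  x^k = (0.0, 0.0), subgradient = b - a^T x = 11.0
  y^{k+1} = 0.0 + 0.2*11.0 = 2.2
Step 2: y^k = 2.2, reduced costs: (1.4, -5.2)
  x^k = (0.0, 3.0), subgradient = b - a^T x = -7.0
  y^{k+1} = 2.2 + 0.2*-7.0 = 0.8
Step 3: y^k = 0.8, reduced costs: (5.6, 3.2)
  x^k = (0.0, 0.0), subgradient = b - a^T x = 11.0
  y^{k+1} = 0.8 + 0.2*11.0 = 3.0
Step 4: y^k = 3.0, reduced costs: (-1.0, -10.0)
  x^k = (3.0, 3.0), subgradient = b - a^T x = -16.0
  y^{k+1} = 3.0 + 0.2*-16.0 = -0.2
Dual objective at y_4 = -0.2: reduced costs (8.6, 9.2), box minimizer x = (0.0, 0.0)
g(y_4) = b*y + (c1 - a1*y)*x1 + (c2 - a2*y)*x2 = 11*(-0.2) + 8.6*0.0 + 9.2*0.0 = -2.2 + 0.0 + 0.0 = -2.2


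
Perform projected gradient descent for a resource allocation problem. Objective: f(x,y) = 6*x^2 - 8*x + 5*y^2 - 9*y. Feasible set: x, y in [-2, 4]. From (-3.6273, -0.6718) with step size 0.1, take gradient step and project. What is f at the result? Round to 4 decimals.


Step 1: Compute gradient at (-3.6273, -0.6718).
grad_x = 2*6*-3.6273 - 8 = -51.5276
grad_y = 2*5*-0.6718 - 9 = -15.718
Step 2: Gradient step.
x_raw = -3.6273 - 0.1*-51.5276 = 1.5255
y_raw = -0.6718 - 0.1*-15.718 = 0.9
Step 3: Project onto [-2, 4].
x_proj = clip(1.5255) = 1.5255
y_proj = clip(0.9) = 0.9
Step 4: Evaluate f.
f(1.5255, 0.9) = -2.2915


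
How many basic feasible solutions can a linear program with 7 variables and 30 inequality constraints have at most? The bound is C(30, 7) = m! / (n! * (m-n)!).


Each vertex corresponds to some choice of n active constraints out of m, so the number of vertices is at most C(m, n) = m! / (n!(m-n)!).
m = 30, n = 7
Numerator: 30 * 29 * 28 * 27 * 26 * 25 * 24
Denominator: 7! = 5040
C(30, 7) = 2035800


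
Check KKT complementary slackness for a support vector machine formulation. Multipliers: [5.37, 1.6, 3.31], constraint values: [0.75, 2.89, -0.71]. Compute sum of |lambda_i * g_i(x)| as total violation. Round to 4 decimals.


KKT complementary slackness check:
lambda_1 * g_1 = 5.37 * 0.75 = 4.0275
lambda_2 * g_2 = 1.6 * 2.89 = 4.624
lambda_3 * g_3 = 3.31 * -0.71 = -2.3501
Total violation = 4.0275 + 4.624 + 2.3501 = 11.0016


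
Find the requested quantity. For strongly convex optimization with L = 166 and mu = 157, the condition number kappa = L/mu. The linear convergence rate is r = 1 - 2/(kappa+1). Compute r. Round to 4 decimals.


Step 1: Compute the condition number.
kappa = L/mu = 166/157 = 1.0573
Step 2: Compute the convergence rate.
r = 1 - 2/(kappa + 1) = 1 - 2*mu/(L + mu) = (L - mu)/(L + mu) = 9/323 = 0.0279


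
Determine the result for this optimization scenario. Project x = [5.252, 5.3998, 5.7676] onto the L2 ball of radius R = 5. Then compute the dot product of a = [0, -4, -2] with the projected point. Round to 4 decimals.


Step 1: Compute ||x|| (intermediates to 6 decimals).
||x|| = sqrt(5.252^2 + 5.3998^2 + 5.7676^2) = 9.487178
Step 2: Project.
Since ||x|| > R, scale = R/||x|| = 5/9.487178 = 0.527027, proj(x) = scale * x
proj(x) = [2.767946, 2.84584, 3.039681]
Step 3: Dot product.
a^T * proj(x) = 0*2.767946 - 4*2.84584 - 2*3.039681 = -17.4627


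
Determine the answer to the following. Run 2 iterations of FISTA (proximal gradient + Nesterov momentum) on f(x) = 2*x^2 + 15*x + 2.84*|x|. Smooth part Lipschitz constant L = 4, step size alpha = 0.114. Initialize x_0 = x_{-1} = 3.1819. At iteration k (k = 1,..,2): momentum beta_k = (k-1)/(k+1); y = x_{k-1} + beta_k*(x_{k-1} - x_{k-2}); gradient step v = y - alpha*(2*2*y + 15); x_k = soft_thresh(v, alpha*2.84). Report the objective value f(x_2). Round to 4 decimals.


FISTA on f(x) = 2*x^2 + 15*x + 2.84*|x|
L = 4, alpha = 0.114
Iteration 1: beta = 0.0, y = 3.1819 + 0.0*(3.1819 - 3.1819) = 3.1819
  grad(y) = 27.7276, v = y - alpha*grad = 0.021
  prox(v) = soft_thresh(0.021, 0.3238) = 0.0
Iteration 2: beta = 0.3333, y = 0.0 + 0.3333*(0.0 - 3.1819) = -1.0606
  grad(y) = 10.7575, v = y - alpha*grad = -2.287
  prox(v) = soft_thresh(-2.287, 0.3238) = -1.9632
f(x_2) = 2*(-1.9632)^2 + 15*(-1.9632) + 2.84*|-1.9632| = -16.1643


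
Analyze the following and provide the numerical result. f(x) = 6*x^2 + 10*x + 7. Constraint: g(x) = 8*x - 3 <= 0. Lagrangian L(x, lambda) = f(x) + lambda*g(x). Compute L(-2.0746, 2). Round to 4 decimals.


Step 1: Evaluate f(x).
f(-2.0746) = 6*(-2.0746)^2 + 10*(-2.0746) + 7 = 12.0778
Step 2: Evaluate g(x).
g(-2.0746) = 8*-2.0746 - 3 = -19.5968
Step 3: Compute Lagrangian.
L = 12.0778 + 2*-19.5968 = -27.1158


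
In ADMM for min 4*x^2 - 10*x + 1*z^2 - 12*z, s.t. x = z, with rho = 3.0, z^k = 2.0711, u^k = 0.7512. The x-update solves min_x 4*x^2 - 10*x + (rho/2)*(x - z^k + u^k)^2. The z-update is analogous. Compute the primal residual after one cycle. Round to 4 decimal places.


ADMM iteration with rho = 3.0, z^k = 2.0711, u^k = 0.7512
Step 1: x-update.
Minimize 4*x^2 - 10*x + (3.0/2)*(x - 2.0711 + 0.7512)^2
FOC: (2*4 + 3.0)*x = 10 + 3.0*(2.0711 - 0.7512)
x^{k+1} = 1.2691
Step 2: z-update.
Minimize 1*z^2 - 12*z + (3.0/2)*(1.2691 - z + 0.7512)^2
FOC: (2*1 + 3.0)*z = 12 + 3.0*(1.2691 + 0.7512)
z^{k+1} = 3.6122
Step 3: u-update.
u^{k+1} = 0.7512 + 1.2691 - 3.6122 = -1.5919
Step 4: Primal residual = |1.2691 - 3.6122| = 2.3431


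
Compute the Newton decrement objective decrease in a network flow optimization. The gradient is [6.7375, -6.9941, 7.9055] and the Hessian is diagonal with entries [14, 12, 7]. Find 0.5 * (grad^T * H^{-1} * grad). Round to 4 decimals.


Step 1: H is diagonal, so H^(-1) * g = [0.4813, -0.5828, 1.1294].
Step 2: g^T H^(-1) g = sum_i g_i^2 / H_ii
  = (6.7375)^2/14 + (-6.9941)^2/12 + (7.9055)^2/7
  = 3.2424 + 4.0765 + 8.9281 = 16.247
Step 3: Objective decrease = 0.5 * g^T H^(-1) g = 8.1235


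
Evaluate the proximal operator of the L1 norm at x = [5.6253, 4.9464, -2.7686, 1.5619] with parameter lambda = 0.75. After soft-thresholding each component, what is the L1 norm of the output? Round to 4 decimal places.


Soft-thresholding with lambda = 0.75:
prox(5.6253) = sign(5.6253)*max(|5.6253| - 0.75, 0) = 4.8753
prox(4.9464) = sign(4.9464)*max(|4.9464| - 0.75, 0) = 4.1964
prox(-2.7686) = sign(-2.7686)*max(|-2.7686| - 0.75, 0) = -2.0186
prox(1.5619) = sign(1.5619)*max(|1.5619| - 0.75, 0) = 0.8119
prox(x) = [4.8753, 4.1964, -2.0186, 0.8119]
||prox(x)||_1 = 4.8753 + 4.1964 + 2.0186 + 0.8119 = 11.9022


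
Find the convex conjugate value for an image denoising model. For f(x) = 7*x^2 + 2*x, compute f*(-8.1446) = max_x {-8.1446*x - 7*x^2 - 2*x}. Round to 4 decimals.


f*(y) = sup_x {y*x - a*x^2 - b*x} = sup_x {(y-b)*x - a*x^2}
FOC: (y - b) - 2a*x = 0 => x* = (y - b)/(2a)
x* = (-8.1446 - 2)/(2*7) = -0.7246
f*(-8.1446) = (y-b)^2/(4a) = (-8.1446 - 2)^2/(4*7)
= 102.9129/28 = 3.6755


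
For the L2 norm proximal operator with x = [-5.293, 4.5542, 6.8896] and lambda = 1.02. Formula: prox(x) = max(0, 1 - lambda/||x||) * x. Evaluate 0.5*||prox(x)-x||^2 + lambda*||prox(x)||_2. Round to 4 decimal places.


Step 1: Compute ||x||.
||x|| = 9.8093
Step 2: Compute scaling factor.
scale = max(0, 1 - 1.02/9.8093) = 0.896
Step 3: prox(x) = [-4.7426, 4.0806, 6.1732]
||prox(x)|| = 8.7893
Step 4: Proximal objective.
0.5*||prox-x||^2 = 0.5202
lambda*||prox|| = 8.9651
Total = 9.4853


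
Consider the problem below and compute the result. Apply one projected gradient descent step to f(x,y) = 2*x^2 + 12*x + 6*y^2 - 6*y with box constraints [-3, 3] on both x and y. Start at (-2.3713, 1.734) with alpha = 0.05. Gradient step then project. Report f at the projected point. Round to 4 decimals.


Step 1: Compute gradient at (-2.3713, 1.734).
grad_x = 2*2*-2.3713 + 12 = 2.5148
grad_y = 2*6*1.734 - 6 = 14.808
Step 2: Gradient step.
x_raw = -2.3713 - 0.05*2.5148 = -2.497
y_raw = 1.734 - 0.05*14.808 = 0.9936
Step 3: Project onto [-3, 3].
x_proj = clip(-2.497) = -2.497
y_proj = clip(0.9936) = 0.9936
Step 4: Evaluate f.
f(-2.497, 0.9936) = -17.5322


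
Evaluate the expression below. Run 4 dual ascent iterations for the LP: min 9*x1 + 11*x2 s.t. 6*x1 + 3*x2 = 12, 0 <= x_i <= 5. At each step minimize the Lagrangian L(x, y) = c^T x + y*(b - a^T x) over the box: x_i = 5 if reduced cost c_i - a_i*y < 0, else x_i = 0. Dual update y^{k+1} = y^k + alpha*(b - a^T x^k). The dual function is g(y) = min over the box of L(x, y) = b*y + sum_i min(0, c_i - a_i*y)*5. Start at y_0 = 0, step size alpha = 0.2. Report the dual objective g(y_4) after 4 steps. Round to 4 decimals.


Dual ascent for LP: min 9*x1 + 11*x2, 6*x1 + 3*x2 = 12, 0 <= x_i <= 5
Step 1: y^k = 0.0, reduced costs: (9.0, 11.0)
  x^k = (0.0, 0.0), subgradient = b - a^T x = 12.0
  y^{k+1} = 0.0 + 0.2*12.0 = 2.4
Step 2: y^k = 2.4, reduced costs: (-5.4, 3.8)
  x^k = (5.0, 0.0), subgradient = b - a^T x = -18.0
  y^{k+1} = 2.4 + 0.2*-18.0 = -1.2
Step 3: y^k = -1.2, reduced costs: (16.2, 14.6)
  x^k = (0.0, 0.0), subgradient = b - a^T x = 12.0
  y^{k+1} = -1.2 + 0.2*12.0 = 1.2
Step 4: y^k = 1.2, reduced costs: (1.8, 7.4)
  x^k = (0.0, 0.0), subgradient = b - a^T x = 12.0
  y^{k+1} = 1.2 + 0.2*12.0 = 3.6
Dual objective at y_4 = 3.6: reduced costs (-12.6, 0.2), box minimizer x = (5.0, 0.0)
g(y_4) = b*y + (c1 - a1*y)*x1 + (c2 - a2*y)*x2 = 12*3.6 + (-12.6)*5.0 + 0.2*0.0 = 43.2 - 63.0 + 0.0 = -19.8


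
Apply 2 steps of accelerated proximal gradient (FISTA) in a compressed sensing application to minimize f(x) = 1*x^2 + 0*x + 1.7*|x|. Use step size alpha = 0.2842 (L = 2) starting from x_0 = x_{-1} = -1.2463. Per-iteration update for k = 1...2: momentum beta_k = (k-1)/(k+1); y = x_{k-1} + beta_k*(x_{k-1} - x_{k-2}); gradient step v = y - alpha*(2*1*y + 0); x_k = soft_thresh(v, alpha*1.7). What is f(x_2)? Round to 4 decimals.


FISTA on f(x) = 1*x^2 + 0*x + 1.7*|x|
L = 2, alpha = 0.2842
Iteration 1: beta = 0.0, y = -1.2463 + 0.0*(-1.2463 + 1.2463) = -1.2463
  grad(y) = -2.4926, v = y - alpha*grad = -0.5379
  prox(v) = soft_thresh(-0.5379, 0.4831) = -0.0548
Iteration 2: beta = 0.3333, y = -0.0548 + 0.3333*(-0.0548 + 1.2463) = 0.3424
  grad(y) = 0.6848, v = y - alpha*grad = 0.1478
  prox(v) = soft_thresh(0.1478, 0.4831) = 0.0
f(x_2) = 1*0.0^2 + 0*0.0 + 1.7*|0.0| = 0.0


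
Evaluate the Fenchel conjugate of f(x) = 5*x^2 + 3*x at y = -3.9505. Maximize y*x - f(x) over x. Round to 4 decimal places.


f*(y) = sup_x {y*x - a*x^2 - b*x} = sup_x {(y-b)*x - a*x^2}
FOC: (y - b) - 2a*x = 0 => x* = (y - b)/(2a)
x* = (-3.9505 - 3)/(2*5) = -0.6951
f*(-3.9505) = (y-b)^2/(4a) = (-3.9505 - 3)^2/(4*5)
= 48.3095/20 = 2.4155


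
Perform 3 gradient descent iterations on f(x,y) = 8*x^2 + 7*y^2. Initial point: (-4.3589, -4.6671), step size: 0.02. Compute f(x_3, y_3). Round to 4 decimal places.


Gradient descent on f(x,y) = 8*x^2 + 7*y^2.
Starting point: (-4.3589, -4.6671), alpha = 0.02
Step 1: grad_x = 2*8*-4.3589 = -69.7424, grad_y = 2*7*-4.6671 = -65.3394
  x_1 = -4.3589 - 0.02*-69.7424 = -2.9641
  y_1 = -4.6671 - 0.02*-65.3394 = -3.3603
Step 2: grad_x = 2*8*-2.9641 = -47.4248, grad_y = 2*7*-3.3603 = -47.0444
  x_2 = -2.9641 - 0.02*-47.4248 = -2.0156
  y_2 = -3.3603 - 0.02*-47.0444 = -2.4194
Step 3: grad_x = 2*8*-2.0156 = -32.2489, grad_y = 2*7*-2.4194 = -33.8719
  x_3 = -2.0156 - 0.02*-32.2489 = -1.3706
  y_3 = -2.4194 - 0.02*-33.8719 = -1.742
f(-1.3706, -1.742) = 8*(-1.3706)^2 + 7*(-1.742)^2 = 36.2695


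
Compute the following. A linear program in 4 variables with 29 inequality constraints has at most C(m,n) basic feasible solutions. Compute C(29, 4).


Each vertex corresponds to some choice of n active constraints out of m, so the number of vertices is at most C(m, n) = m! / (n!(m-n)!).
m = 29, n = 4
Numerator: 29 * 28 * 27 * 26
Denominator: 4! = 24
C(29, 4) = 23751


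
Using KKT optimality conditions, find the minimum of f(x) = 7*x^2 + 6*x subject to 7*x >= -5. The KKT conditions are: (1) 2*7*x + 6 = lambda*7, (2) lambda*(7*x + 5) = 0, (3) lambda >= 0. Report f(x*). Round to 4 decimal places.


Step 1: Try lambda = 0 (constraint inactive).
Stationarity: 2*7*x + 6 = 0
x* = -6/(2*7) = -3/7 = -0.4286 (rounded; the exact value -3/7 is used below)
Check constraint: 7*-0.4286 = -3.0002 >= -5 -- satisfied.
Step 2: Compute optimal value.
f(x*) = 7*(-3/7)^2 + 6*(-3/7) = -1.2857


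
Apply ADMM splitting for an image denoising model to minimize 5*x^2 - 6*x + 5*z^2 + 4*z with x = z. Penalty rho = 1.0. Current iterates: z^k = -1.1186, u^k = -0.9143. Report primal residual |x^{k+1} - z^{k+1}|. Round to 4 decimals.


ADMM iteration with rho = 1.0, z^k = -1.1186, u^k = -0.9143
Step 1: x-update.
Minimize 5*x^2 - 6*x + (1.0/2)*(x + 1.1186 - 0.9143)^2
FOC: (2*5 + 1.0)*x = 6 + 1.0*(-1.1186 + 0.9143)
x^{k+1} = 0.5269
Step 2: z-update.
Minimize 5*z^2 + 4*z + (1.0/2)*(0.5269 - z - 0.9143)^2
FOC: (2*5 + 1.0)*z = -4 + 1.0*(0.5269 - 0.9143)
z^{k+1} = -0.3989
Step 3: u-update.
u^{k+1} = -0.9143 + 0.5269 + 0.3989 = 0.0114
Step 4: Primal residual = |0.5269 + 0.3989| = 0.9257


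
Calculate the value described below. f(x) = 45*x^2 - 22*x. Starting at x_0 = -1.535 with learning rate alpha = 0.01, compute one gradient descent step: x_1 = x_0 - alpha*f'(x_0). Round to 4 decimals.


We compute the gradient at x_0 and apply the update.
f'(x) = 90*x - 22
f'(-1.535) = 90*-1.535 - 22 = -160.15
x_1 = -1.535 - 0.01*-160.15 = 0.0665


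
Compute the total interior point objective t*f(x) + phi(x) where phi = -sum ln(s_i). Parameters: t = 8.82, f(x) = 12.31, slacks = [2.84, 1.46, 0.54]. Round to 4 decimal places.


Step 1: Compute log-barrier.
ln values: [1.0438, 0.3784, -0.6162]
phi = -(1.0438 + 0.3784 - 0.6162) = -0.8061
Step 2: Compute augmented objective.
t*f(x) = 8.82*12.31 = 108.5742
Total = 108.5742 - 0.8061 = 107.7681


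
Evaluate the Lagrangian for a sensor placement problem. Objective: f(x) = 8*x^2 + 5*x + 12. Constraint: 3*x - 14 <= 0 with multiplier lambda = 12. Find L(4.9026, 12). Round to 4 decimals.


Step 1: Evaluate f(x).
f(4.9026) = 8*4.9026^2 + 5*4.9026 + 12 = 228.7969
Step 2: Evaluate g(x).
g(4.9026) = 3*4.9026 - 14 = 0.7078
Step 3: Compute Lagrangian.
L = 228.7969 + 12*0.7078 = 237.2905


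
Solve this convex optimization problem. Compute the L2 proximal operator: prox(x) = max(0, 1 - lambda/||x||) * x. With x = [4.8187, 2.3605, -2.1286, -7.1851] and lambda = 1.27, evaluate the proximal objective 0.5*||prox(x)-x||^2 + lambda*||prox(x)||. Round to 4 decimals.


Step 1: Compute ||x||.
||x|| = 9.2167
Step 2: Compute scaling factor.
scale = max(0, 1 - 1.27/9.2167) = 0.8622
Step 3: prox(x) = [4.1547, 2.0352, -1.8353, -6.195]
||prox(x)|| = 7.9467
Step 4: Proximal objective.
0.5*||prox-x||^2 = 0.8065
lambda*||prox|| = 10.0923
Total = 10.8988


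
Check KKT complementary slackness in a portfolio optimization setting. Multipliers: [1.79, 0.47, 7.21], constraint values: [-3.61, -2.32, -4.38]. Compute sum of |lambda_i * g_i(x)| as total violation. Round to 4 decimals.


KKT complementary slackness check:
lambda_1 * g_1 = 1.79 * -3.61 = -6.4619
lambda_2 * g_2 = 0.47 * -2.32 = -1.0904
lambda_3 * g_3 = 7.21 * -4.38 = -31.5798
Total violation = 6.4619 + 1.0904 + 31.5798 = 39.1321


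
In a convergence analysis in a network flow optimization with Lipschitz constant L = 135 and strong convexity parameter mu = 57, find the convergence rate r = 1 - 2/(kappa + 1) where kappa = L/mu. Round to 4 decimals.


Step 1: Compute the condition number.
kappa = L/mu = 135/57 = 2.3684
Step 2: Compute the convergence rate.
r = 1 - 2/(kappa + 1) = 1 - 2*mu/(L + mu) = (L - mu)/(L + mu) = 78/192 = 0.4063


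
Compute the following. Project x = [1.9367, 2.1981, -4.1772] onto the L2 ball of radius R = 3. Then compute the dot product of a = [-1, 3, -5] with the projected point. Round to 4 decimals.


Step 1: Compute ||x|| (intermediates to 6 decimals).
||x|| = sqrt(1.9367^2 + 2.1981^2 + (-4.1772)^2) = 5.102103
Step 2: Project.
Since ||x|| > R, scale = R/||x|| = 3/5.102103 = 0.587993, proj(x) = scale * x
proj(x) = [1.138766, 1.292467, -2.456164]
Step 3: Dot product.
a^T * proj(x) = -1*1.138766 + 3*1.292467 - 5*(-2.456164) = 15.0195


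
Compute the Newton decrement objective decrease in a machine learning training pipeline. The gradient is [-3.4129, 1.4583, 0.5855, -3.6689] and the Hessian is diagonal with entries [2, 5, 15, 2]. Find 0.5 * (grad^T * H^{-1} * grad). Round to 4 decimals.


Step 1: H is diagonal, so H^(-1) * g = [-1.7065, 0.2917, 0.039, -1.8345].
Step 2: g^T H^(-1) g = sum_i g_i^2 / H_ii
  = (-3.4129)^2/2 + (1.4583)^2/5 + (0.5855)^2/15 + (-3.6689)^2/2
  = 5.8239 + 0.4253 + 0.0229 + 6.7304 = 13.0025
Step 3: Objective decrease = 0.5 * g^T H^(-1) g = 6.5013


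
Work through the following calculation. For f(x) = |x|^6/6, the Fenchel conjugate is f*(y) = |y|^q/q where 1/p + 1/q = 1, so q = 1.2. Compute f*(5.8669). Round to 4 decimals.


The conjugate exponent q satisfies 1/p + 1/q = 1.
p = 6, so q = 6/(6 - 1) = 1.2
|y|^q = 5.8669^1.2 = 8.3578
f*(5.8669) = 8.3578 / 1.2 = 6.9648


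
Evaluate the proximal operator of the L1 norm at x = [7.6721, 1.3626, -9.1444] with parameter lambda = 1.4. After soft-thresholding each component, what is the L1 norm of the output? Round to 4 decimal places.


Soft-thresholding with lambda = 1.4:
prox(7.6721) = sign(7.6721)*max(|7.6721| - 1.4, 0) = 6.2721
prox(1.3626) = sign(1.3626)*max(|1.3626| - 1.4, 0) = 0.0
prox(-9.1444) = sign(-9.1444)*max(|-9.1444| - 1.4, 0) = -7.7444
prox(x) = [6.2721, 0.0, -7.7444]
||prox(x)||_1 = 6.2721 + 0.0 + 7.7444 = 14.0165


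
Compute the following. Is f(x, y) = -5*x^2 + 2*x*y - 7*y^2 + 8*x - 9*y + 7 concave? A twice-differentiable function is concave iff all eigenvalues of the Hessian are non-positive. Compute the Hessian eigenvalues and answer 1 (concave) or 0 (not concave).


The Hessian of f(x,y) = -5*x^2 + 2*x*y - 7*y^2 + 8*x - 9*y + 7 is:
H = [[-10, 2], [2, -14]]
Trace = -10 - 14 = -24
Determinant = -10*-14 - (2)^2 = 136
Discriminant = (-24)^2 - 4*136 = 32.0
Eigenvalues: lambda_1 = -14.8284, lambda_2 = -9.1716
The function is concave.

1


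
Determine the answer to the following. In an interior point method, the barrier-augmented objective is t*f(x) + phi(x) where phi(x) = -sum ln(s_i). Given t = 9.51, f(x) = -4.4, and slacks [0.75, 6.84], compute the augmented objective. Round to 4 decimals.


Step 1: Compute log-barrier.
ln values: [-0.2877, 1.9228]
phi = -(-0.2877 + 1.9228) = -1.6351
Step 2: Compute augmented objective.
t*f(x) = 9.51*-4.4 = -41.844
Total = -41.844 - 1.6351 = -43.4791


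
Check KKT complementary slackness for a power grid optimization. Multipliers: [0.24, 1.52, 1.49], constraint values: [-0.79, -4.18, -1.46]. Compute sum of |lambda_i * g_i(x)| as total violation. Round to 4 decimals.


KKT complementary slackness check:
lambda_1 * g_1 = 0.24 * -0.79 = -0.1896
lambda_2 * g_2 = 1.52 * -4.18 = -6.3536
lambda_3 * g_3 = 1.49 * -1.46 = -2.1754
Total violation = 0.1896 + 6.3536 + 2.1754 = 8.7186


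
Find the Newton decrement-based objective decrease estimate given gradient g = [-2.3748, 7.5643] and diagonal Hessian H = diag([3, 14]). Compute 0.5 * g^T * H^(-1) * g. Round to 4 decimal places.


Step 1: H is diagonal, so H^(-1) * g = [-0.7916, 0.5403].
Step 2: g^T H^(-1) g = sum_i g_i^2 / H_ii
  = (-2.3748)^2/3 + (7.5643)^2/14
  = 1.8799 + 4.087 = 5.9669
Step 3: Objective decrease = 0.5 * g^T H^(-1) g = 2.9835


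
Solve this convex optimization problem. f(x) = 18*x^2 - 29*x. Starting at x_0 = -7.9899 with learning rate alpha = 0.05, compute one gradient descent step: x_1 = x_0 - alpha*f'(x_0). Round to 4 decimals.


We compute the gradient at x_0 and apply the update.
f'(x) = 36*x - 29
f'(-7.9899) = 36*-7.9899 - 29 = -316.6364
x_1 = -7.9899 - 0.05*-316.6364 = 7.8419


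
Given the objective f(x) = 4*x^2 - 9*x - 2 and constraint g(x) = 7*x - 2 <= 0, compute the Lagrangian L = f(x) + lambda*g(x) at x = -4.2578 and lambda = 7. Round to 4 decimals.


Step 1: Evaluate f(x).
f(-4.2578) = 4*(-4.2578)^2 - 9*(-4.2578) - 2 = 108.8356
Step 2: Evaluate g(x).
g(-4.2578) = 7*-4.2578 - 2 = -31.8046
Step 3: Compute Lagrangian.
L = 108.8356 + 7*-31.8046 = -113.7966


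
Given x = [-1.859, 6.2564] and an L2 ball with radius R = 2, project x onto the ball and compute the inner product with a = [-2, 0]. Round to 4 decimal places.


Step 1: Compute ||x|| (intermediates to 6 decimals).
||x|| = sqrt((-1.859)^2 + 6.2564^2) = 6.526747
Step 2: Project.
Since ||x|| > R, scale = R/||x|| = 2/6.526747 = 0.306431, proj(x) = scale * x
proj(x) = [-0.569655, 1.917155]
Step 3: Dot product.
a^T * proj(x) = -2*(-0.569655) + 0*1.917155 = 1.1393


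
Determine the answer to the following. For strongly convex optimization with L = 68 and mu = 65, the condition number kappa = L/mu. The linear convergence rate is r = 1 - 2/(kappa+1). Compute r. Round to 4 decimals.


Step 1: Compute the condition number.
kappa = L/mu = 68/65 = 1.0462
Step 2: Compute the convergence rate.
r = 1 - 2/(kappa + 1) = 1 - 2*mu/(L + mu) = (L - mu)/(L + mu) = 3/133 = 0.0226


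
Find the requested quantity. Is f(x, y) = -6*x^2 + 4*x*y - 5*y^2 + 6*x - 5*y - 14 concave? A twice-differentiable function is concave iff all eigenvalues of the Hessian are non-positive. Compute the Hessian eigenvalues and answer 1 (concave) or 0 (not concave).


The Hessian of f(x,y) = -6*x^2 + 4*x*y - 5*y^2 + 6*x - 5*y - 14 is:
H = [[-12, 4], [4, -10]]
Trace = -12 - 10 = -22
Determinant = -12*-10 - (4)^2 = 104
Discriminant = (-22)^2 - 4*104 = 68.0
Eigenvalues: lambda_1 = -15.1231, lambda_2 = -6.8769
The function is concave.

1


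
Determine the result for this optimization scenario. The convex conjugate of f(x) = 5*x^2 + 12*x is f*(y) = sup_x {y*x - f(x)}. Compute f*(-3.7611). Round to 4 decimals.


f*(y) = sup_x {y*x - a*x^2 - b*x} = sup_x {(y-b)*x - a*x^2}
FOC: (y - b) - 2a*x = 0 => x* = (y - b)/(2a)
x* = (-3.7611 - 12)/(2*5) = -1.5761
f*(-3.7611) = (y-b)^2/(4a) = (-3.7611 - 12)^2/(4*5)
= 248.4123/20 = 12.4206


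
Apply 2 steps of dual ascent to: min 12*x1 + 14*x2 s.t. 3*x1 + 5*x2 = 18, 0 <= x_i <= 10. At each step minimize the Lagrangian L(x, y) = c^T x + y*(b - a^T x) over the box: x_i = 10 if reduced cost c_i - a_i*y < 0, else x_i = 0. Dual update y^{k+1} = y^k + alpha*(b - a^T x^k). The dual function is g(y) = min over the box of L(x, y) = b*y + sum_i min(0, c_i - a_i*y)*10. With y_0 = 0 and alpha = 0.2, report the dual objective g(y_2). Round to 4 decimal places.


Dual ascent for LP: min 12*x1 + 14*x2, 3*x1 + 5*x2 = 18, 0 <= x_i <= 10
Step 1: y^k = 0.0, reduced costs: (12.0, 14.0)
  x^k = (0.0, 0.0), subgradient = b - a^T x = 18.0
  y^{k+1} = 0.0 + 0.2*18.0 = 3.6
Step 2: y^k = 3.6, reduced costs: (1.2, -4.0)
  x^k = (0.0, 10.0), subgradient = b - a^T x = -32.0
  y^{k+1} = 3.6 + 0.2*-32.0 = -2.8
Dual objective at y_2 = -2.8: reduced costs (20.4, 28.0), box minimizer x = (0.0, 0.0)
g(y_2) = b*y + (c1 - a1*y)*x1 + (c2 - a2*y)*x2 = 18*(-2.8) + 20.4*0.0 + 28.0*0.0 = -50.4 + 0.0 + 0.0 = -50.4


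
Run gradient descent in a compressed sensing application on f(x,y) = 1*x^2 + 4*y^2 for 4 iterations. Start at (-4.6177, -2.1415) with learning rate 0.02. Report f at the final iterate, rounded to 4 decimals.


Gradient descent on f(x,y) = 1*x^2 + 4*y^2.
Starting point: (-4.6177, -2.1415), alpha = 0.02
Step 1: grad_x = 2*1*-4.6177 = -9.2354, grad_y = 2*4*-2.1415 = -17.132
  x_1 = -4.6177 - 0.02*-9.2354 = -4.433
  y_1 = -2.1415 - 0.02*-17.132 = -1.7989
Step 2: grad_x = 2*1*-4.433 = -8.866, grad_y = 2*4*-1.7989 = -14.3909
  x_2 = -4.433 - 0.02*-8.866 = -4.2557
  y_2 = -1.7989 - 0.02*-14.3909 = -1.511
Step 3: grad_x = 2*1*-4.2557 = -8.5113, grad_y = 2*4*-1.511 = -12.0883
  x_3 = -4.2557 - 0.02*-8.5113 = -4.0854
  y_3 = -1.511 - 0.02*-12.0883 = -1.2693
Step 4: grad_x = 2*1*-4.0854 = -8.1709, grad_y = 2*4*-1.2693 = -10.1542
  x_4 = -4.0854 - 0.02*-8.1709 = -3.922
  y_4 = -1.2693 - 0.02*-10.1542 = -1.0662
f(-3.922, -1.0662) = 1*(-3.922)^2 + 4*(-1.0662)^2 = 19.9294


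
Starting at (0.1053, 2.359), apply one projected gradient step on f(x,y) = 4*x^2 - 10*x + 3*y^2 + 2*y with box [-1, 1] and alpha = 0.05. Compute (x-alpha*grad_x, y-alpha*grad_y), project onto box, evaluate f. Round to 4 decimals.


Step 1: Compute gradient at (0.1053, 2.359).
grad_x = 2*4*0.1053 - 10 = -9.1576
grad_y = 2*3*2.359 + 2 = 16.154
Step 2: Gradient step.
x_raw = 0.1053 - 0.05*-9.1576 = 0.5632
y_raw = 2.359 - 0.05*16.154 = 1.5513
Step 3: Project onto [-1, 1].
x_proj = clip(0.5632) = 0.5632
y_proj = clip(1.5513) = 1.0
Step 4: Evaluate f.
f(0.5632, 1.0) = 0.6369


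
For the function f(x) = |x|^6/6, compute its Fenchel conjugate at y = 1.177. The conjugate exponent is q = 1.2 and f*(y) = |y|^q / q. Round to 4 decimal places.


The conjugate exponent q satisfies 1/p + 1/q = 1.
p = 6, so q = 6/(6 - 1) = 1.2
|y|^q = 1.177^1.2 = 1.216
f*(1.177) = 1.216 / 1.2 = 1.0133


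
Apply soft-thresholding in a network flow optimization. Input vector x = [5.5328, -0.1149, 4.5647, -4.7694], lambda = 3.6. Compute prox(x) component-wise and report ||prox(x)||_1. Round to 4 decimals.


Soft-thresholding with lambda = 3.6:
prox(5.5328) = sign(5.5328)*max(|5.5328| - 3.6, 0) = 1.9328
prox(-0.1149) = sign(-0.1149)*max(|-0.1149| - 3.6, 0) = 0.0
prox(4.5647) = sign(4.5647)*max(|4.5647| - 3.6, 0) = 0.9647
prox(-4.7694) = sign(-4.7694)*max(|-4.7694| - 3.6, 0) = -1.1694
prox(x) = [1.9328, 0.0, 0.9647, -1.1694]
||prox(x)||_1 = 1.9328 + 0.0 + 0.9647 + 1.1694 = 4.0669


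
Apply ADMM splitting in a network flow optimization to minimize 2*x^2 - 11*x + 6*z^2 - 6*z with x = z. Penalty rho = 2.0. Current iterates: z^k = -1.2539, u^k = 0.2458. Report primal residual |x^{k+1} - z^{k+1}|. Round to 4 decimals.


ADMM iteration with rho = 2.0, z^k = -1.2539, u^k = 0.2458
Step 1: x-update.
Minimize 2*x^2 - 11*x + (2.0/2)*(x + 1.2539 + 0.2458)^2
FOC: (2*2 + 2.0)*x = 11 + 2.0*(-1.2539 - 0.2458)
x^{k+1} = 1.3334
Step 2: z-update.
Minimize 6*z^2 - 6*z + (2.0/2)*(1.3334 - z + 0.2458)^2
FOC: (2*6 + 2.0)*z = 6 + 2.0*(1.3334 + 0.2458)
z^{k+1} = 0.6542
Step 3: u-update.
u^{k+1} = 0.2458 + 1.3334 - 0.6542 = 0.9251
Step 4: Primal residual = |1.3334 - 0.6542| = 0.6793


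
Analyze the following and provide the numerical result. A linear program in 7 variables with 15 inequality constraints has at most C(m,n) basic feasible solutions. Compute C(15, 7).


Each vertex corresponds to some choice of n active constraints out of m, so the number of vertices is at most C(m, n) = m! / (n!(m-n)!).
m = 15, n = 7
Numerator: 15 * 14 * 13 * 12 * 11 * 10 * 9
Denominator: 7! = 5040
C(15, 7) = 6435


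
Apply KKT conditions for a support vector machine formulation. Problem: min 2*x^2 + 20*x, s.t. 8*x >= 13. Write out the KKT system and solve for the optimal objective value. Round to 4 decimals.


Step 1: Try lambda = 0 (constraint inactive).
x_unc = -20/(2*2) = -5.0
Check: 8*-5.0 = -40.0 < 13 -- violated!
Step 2: Constraint must be active: 8*x = 13
x* = 13/8 = 1.625
lambda = (2*2*1.625 + 20)/8 = 3.3125
Step 3: Compute optimal value.
f(x*) = 2*1.625^2 + 20*1.625 = 37.7813


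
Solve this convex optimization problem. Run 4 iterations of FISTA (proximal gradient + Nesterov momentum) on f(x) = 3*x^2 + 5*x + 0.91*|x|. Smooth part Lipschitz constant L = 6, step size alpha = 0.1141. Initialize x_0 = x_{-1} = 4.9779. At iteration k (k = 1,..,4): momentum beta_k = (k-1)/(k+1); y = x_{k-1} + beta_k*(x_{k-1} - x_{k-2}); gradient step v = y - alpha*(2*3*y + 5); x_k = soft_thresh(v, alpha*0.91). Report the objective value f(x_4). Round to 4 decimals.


FISTA on f(x) = 3*x^2 + 5*x + 0.91*|x|
L = 6, alpha = 0.1141
Iteration 1: beta = 0.0, y = 4.9779 + 0.0*(4.9779 - 4.9779) = 4.9779
  grad(y) = 34.8674, v = y - alpha*grad = 0.9995
  prox(v) = soft_thresh(0.9995, 0.1038) = 0.8957
Iteration 2: beta = 0.3333, y = 0.8957 + 0.3333*(0.8957 - 4.9779) = -0.465
  grad(y) = 2.2098, v = y - alpha*grad = -0.7172
  prox(v) = soft_thresh(-0.7172, 0.1038) = -0.6133
Iteration 3: beta = 0.5, y = -0.6133 + 0.5*(-0.6133 - 0.8957) = -1.3679
  grad(y) = -3.2072, v = y - alpha*grad = -1.0019
  prox(v) = soft_thresh(-1.0019, 0.1038) = -0.8981
Iteration 4: beta = 0.6, y = -0.8981 + 0.6*(-0.8981 + 0.6133) = -1.0689
  grad(y) = -1.4137, v = y - alpha*grad = -0.9076
  prox(v) = soft_thresh(-0.9076, 0.1038) = -0.8038
f(x_4) = 3*(-0.8038)^2 + 5*(-0.8038) + 0.91*|-0.8038| = -1.3492
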